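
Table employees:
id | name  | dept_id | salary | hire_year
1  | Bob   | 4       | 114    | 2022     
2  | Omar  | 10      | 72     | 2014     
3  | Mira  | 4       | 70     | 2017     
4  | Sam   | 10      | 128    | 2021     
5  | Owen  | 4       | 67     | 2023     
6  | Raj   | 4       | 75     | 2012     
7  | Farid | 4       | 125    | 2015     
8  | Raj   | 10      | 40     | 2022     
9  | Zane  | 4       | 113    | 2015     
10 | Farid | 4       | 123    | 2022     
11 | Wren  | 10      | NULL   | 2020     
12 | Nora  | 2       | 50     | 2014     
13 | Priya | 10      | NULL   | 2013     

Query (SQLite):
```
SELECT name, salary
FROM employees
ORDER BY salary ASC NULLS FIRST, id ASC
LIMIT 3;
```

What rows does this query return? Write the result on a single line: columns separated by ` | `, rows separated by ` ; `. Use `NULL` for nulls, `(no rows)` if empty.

Sort by salary asc, tiebreak id asc: (NULL, id=11), (NULL, id=13), (40, id=8), (50, id=12), (67, id=5), (70, id=3) …. Take first 3.
NULLS FIRST: NULL salary rows go before all non-NULL rows (among themselves ordered by id asc).

Wren | NULL ; Priya | NULL ; Raj | 40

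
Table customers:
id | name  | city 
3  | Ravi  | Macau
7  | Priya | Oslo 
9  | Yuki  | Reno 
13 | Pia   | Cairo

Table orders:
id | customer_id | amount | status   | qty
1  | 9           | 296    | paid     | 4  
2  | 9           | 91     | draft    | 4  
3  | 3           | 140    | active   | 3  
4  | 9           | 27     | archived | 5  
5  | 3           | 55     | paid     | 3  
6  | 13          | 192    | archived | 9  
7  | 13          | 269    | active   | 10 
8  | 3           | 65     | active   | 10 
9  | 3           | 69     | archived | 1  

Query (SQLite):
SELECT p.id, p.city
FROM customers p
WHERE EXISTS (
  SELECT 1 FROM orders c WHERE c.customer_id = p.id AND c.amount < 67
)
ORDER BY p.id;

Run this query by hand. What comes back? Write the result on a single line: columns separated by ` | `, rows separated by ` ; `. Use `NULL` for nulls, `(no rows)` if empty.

For each customers row, check whether any orders with matching customer_id has amount < 67.
Keep rows where that is true.

3 | Macau ; 9 | Reno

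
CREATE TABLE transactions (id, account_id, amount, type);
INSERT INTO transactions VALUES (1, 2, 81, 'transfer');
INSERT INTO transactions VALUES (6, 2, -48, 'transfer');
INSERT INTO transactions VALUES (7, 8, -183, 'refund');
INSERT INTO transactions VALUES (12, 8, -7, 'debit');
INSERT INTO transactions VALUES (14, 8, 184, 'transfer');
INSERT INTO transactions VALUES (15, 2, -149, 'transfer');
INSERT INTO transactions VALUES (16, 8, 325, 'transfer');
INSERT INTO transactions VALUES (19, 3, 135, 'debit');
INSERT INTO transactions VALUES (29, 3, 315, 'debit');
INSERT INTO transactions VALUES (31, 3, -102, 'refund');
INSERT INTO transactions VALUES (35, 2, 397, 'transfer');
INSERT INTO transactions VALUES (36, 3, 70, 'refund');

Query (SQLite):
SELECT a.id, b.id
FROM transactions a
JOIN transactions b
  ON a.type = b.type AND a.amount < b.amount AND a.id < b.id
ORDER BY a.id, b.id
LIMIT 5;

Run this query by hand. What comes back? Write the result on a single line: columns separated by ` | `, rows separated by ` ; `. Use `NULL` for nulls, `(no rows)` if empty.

1 | 14 ; 1 | 16 ; 1 | 35 ; 6 | 14 ; 6 | 16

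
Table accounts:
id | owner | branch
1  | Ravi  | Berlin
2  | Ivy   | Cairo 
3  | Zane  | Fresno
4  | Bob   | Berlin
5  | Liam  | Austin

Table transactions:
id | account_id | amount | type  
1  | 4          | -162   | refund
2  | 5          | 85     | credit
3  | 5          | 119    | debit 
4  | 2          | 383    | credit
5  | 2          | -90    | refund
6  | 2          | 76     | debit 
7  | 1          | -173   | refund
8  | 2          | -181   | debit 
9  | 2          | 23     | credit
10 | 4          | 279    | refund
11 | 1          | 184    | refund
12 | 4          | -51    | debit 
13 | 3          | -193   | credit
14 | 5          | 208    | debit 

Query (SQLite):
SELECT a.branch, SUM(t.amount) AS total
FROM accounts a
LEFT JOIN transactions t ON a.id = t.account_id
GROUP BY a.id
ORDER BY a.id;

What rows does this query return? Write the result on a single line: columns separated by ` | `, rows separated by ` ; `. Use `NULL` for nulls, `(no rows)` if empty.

LEFT JOIN keeps every accounts row; unmatched ones get NULL for transactions columns.
Group by accounts.id and compute SUM(t.amount). SUM over an all-NULL group is NULL.
  1: ids {7, 11} → SUM(t.amount)=11
  2: ids {4, 5, 6, 8, 9} → SUM(t.amount)=211
  3: ids {13} → SUM(t.amount)=-193
  4: ids {1, 10, 12} → SUM(t.amount)=66
  5: ids {2, 3, 14} → SUM(t.amount)=412

Berlin | 11 ; Cairo | 211 ; Fresno | -193 ; Berlin | 66 ; Austin | 412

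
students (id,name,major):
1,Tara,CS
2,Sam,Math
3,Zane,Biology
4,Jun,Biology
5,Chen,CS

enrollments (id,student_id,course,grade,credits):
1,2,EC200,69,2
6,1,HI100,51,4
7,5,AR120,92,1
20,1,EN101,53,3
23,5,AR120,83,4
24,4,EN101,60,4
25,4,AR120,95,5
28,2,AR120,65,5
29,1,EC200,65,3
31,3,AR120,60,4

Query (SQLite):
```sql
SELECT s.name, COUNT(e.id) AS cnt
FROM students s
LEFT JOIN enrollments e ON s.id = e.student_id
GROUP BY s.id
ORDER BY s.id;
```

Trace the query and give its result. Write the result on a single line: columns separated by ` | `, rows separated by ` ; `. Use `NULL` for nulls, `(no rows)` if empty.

LEFT JOIN keeps every students row; unmatched ones get NULL for enrollments columns.
Group by students.id and compute COUNT(e.id). COUNT(col) of an all-NULL group is 0.
  1: ids {6, 20, 29} → COUNT(e.id)=3
  2: ids {1, 28} → COUNT(e.id)=2
  3: ids {31} → COUNT(e.id)=1
  4: ids {24, 25} → COUNT(e.id)=2
  5: ids {7, 23} → COUNT(e.id)=2

Tara | 3 ; Sam | 2 ; Zane | 1 ; Jun | 2 ; Chen | 2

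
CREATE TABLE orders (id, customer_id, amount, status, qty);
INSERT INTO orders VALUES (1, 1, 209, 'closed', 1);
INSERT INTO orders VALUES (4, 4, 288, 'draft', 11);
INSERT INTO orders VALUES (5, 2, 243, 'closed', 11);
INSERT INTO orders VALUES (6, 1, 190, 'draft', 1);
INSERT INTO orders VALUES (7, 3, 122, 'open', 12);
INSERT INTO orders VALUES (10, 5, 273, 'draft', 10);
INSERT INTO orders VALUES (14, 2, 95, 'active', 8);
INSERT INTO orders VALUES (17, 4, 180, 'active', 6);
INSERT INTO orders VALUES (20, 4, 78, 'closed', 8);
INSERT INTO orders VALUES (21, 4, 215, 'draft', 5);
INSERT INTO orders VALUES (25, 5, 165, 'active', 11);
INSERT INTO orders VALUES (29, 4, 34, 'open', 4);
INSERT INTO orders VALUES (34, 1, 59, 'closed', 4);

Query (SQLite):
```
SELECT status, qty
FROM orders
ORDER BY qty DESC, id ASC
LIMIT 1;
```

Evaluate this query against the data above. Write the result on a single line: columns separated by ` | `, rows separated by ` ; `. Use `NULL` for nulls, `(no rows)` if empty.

Sort by qty desc, tiebreak id asc: (12, id=7), (11, id=4), (11, id=5), (11, id=25) …. Take first 1.

open | 12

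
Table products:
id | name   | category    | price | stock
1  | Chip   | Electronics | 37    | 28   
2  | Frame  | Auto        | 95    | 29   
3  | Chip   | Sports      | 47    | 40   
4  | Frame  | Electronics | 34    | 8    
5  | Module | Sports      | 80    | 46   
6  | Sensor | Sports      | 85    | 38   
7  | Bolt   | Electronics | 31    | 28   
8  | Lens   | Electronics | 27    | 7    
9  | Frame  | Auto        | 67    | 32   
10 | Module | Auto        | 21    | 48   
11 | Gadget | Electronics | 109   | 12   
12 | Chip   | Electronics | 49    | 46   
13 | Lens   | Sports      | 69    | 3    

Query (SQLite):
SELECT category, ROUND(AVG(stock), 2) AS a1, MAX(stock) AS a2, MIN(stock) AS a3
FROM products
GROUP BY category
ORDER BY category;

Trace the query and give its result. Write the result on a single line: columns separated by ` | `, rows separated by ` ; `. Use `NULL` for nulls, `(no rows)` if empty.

Group products by category.
Per group compute: ROUND(AVG(stock), 2), MAX(stock), MIN(stock).
  Auto: ids {2, 9, 10} → ROUND(AVG(stock), 2)=36.33, MAX(stock)=48, MIN(stock)=29
  Electronics: ids {1, 4, 7, 8, 11, 12} → ROUND(AVG(stock), 2)=21.5, MAX(stock)=46, MIN(stock)=7
  Sports: ids {3, 5, 6, 13} → ROUND(AVG(stock), 2)=31.75, MAX(stock)=46, MIN(stock)=3

Auto | 36.33 | 48 | 29 ; Electronics | 21.5 | 46 | 7 ; Sports | 31.75 | 46 | 3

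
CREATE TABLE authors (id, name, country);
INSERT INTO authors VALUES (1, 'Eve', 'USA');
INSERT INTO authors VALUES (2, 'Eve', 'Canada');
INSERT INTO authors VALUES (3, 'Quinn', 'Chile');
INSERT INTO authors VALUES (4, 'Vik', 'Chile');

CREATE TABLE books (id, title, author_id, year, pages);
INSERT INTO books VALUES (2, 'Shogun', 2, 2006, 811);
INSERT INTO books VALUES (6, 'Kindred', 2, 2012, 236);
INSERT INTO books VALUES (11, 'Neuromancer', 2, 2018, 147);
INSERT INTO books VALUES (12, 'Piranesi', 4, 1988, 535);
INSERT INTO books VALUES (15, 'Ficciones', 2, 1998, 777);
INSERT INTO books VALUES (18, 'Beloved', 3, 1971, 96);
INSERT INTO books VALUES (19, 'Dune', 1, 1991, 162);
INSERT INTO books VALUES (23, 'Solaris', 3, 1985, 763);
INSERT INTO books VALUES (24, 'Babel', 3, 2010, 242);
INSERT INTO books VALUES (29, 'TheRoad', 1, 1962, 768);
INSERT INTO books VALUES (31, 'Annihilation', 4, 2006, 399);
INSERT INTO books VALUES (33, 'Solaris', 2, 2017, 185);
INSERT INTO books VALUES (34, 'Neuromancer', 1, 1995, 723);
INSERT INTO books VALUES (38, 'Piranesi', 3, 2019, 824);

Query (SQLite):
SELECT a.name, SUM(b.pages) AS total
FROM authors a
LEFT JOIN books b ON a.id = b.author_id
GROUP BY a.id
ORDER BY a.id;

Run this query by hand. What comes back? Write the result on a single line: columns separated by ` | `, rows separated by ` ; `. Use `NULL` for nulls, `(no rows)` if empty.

Eve | 1653 ; Eve | 2156 ; Quinn | 1925 ; Vik | 934

LEFT JOIN keeps every authors row; unmatched ones get NULL for books columns.
Group by authors.id and compute SUM(b.pages). SUM over an all-NULL group is NULL.
  1: ids {19, 29, 34} → SUM(b.pages)=1653
  2: ids {2, 6, 11, 15, 33} → SUM(b.pages)=2156
  3: ids {18, 23, 24, 38} → SUM(b.pages)=1925
  4: ids {12, 31} → SUM(b.pages)=934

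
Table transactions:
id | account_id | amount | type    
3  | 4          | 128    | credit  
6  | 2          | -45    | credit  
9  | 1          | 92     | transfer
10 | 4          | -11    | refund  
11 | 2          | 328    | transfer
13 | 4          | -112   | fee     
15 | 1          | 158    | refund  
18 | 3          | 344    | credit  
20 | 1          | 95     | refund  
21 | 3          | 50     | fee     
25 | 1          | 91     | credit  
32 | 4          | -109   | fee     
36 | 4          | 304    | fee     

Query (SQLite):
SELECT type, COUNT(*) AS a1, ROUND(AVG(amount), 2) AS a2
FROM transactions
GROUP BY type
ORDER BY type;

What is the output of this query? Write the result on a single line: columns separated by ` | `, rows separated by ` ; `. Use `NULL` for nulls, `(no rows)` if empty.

credit | 4 | 129.5 ; fee | 4 | 33.25 ; refund | 3 | 80.67 ; transfer | 2 | 210

Group transactions by type.
Per group compute: COUNT(*), ROUND(AVG(amount), 2).
  credit: ids {3, 6, 18, 25} → COUNT(*)=4, ROUND(AVG(amount), 2)=129.5
  fee: ids {13, 21, 32, 36} → COUNT(*)=4, ROUND(AVG(amount), 2)=33.25
  refund: ids {10, 15, 20} → COUNT(*)=3, ROUND(AVG(amount), 2)=80.67
  transfer: ids {9, 11} → COUNT(*)=2, ROUND(AVG(amount), 2)=210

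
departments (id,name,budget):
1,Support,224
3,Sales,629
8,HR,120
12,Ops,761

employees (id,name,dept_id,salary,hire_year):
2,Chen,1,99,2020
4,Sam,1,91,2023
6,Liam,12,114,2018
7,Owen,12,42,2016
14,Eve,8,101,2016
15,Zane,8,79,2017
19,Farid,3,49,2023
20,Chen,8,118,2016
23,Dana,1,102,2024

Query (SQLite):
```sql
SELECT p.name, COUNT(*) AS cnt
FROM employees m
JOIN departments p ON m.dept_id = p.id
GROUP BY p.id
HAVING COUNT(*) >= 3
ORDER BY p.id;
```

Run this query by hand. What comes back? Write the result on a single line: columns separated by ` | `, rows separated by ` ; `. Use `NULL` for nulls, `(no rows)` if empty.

Join each employees row to its departments via dept_id.
Group joined rows by departments.id; compute COUNT(*) per group.
HAVING: keep groups with count ≥ 3.
  1: ids {2, 4, 23} → COUNT(*)=3
  3: ids {19} → COUNT(*)=1
  8: ids {14, 15, 20} → COUNT(*)=3
  12: ids {6, 7} → COUNT(*)=2

Support | 3 ; HR | 3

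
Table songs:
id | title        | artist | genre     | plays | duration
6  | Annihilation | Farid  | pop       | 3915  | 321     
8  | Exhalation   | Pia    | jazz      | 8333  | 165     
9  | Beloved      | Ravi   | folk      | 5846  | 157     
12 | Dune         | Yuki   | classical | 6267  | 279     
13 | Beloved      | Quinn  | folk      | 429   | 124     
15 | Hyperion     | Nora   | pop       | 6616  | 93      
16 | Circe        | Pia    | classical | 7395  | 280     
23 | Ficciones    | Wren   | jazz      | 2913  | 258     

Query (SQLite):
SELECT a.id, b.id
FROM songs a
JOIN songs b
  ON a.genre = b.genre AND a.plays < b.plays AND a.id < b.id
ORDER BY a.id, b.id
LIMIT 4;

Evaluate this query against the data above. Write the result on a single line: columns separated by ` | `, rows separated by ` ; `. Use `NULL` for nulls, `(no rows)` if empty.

Pairs (a,b) with same genre, a.plays < b.plays, a.id < b.id.
genre groups: classical:{12,16} folk:{9,13} jazz:{8,23} pop:{6,15}
Ordered by (a.id, b.id); first 4.

6 | 15 ; 12 | 16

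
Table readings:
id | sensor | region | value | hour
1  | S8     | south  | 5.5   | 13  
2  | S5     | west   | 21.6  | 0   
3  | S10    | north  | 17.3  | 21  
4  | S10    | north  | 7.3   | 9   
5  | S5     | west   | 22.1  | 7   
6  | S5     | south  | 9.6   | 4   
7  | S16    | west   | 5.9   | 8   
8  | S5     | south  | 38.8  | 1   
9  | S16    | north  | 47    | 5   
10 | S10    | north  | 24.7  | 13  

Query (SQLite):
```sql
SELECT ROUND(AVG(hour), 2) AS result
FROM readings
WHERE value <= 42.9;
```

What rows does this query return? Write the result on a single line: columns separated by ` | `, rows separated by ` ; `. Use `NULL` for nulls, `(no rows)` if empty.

Rows where value <= 42.9 → hour values: [13, 0, 21, 9, 7, 4, 8, 1, 13].
AVG = 76 / 9 (rounded to 2 dp).

8.44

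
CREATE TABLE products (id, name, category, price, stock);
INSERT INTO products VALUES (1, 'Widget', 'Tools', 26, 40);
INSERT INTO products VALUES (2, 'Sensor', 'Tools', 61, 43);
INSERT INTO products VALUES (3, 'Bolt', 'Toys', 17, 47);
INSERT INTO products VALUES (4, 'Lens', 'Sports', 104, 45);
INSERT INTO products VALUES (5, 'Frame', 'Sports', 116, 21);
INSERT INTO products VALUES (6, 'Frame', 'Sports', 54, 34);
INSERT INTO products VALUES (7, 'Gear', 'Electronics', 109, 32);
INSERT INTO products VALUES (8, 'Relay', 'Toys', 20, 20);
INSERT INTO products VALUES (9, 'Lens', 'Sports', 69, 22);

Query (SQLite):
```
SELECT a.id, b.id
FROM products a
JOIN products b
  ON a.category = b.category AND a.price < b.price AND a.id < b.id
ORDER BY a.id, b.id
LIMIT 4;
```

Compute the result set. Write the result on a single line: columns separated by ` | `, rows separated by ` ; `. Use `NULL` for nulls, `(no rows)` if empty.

1 | 2 ; 3 | 8 ; 4 | 5 ; 6 | 9

Pairs (a,b) with same category, a.price < b.price, a.id < b.id.
category groups: Electronics:{7} Sports:{4,5,6,9} Tools:{1,2} Toys:{3,8}
Ordered by (a.id, b.id); first 4.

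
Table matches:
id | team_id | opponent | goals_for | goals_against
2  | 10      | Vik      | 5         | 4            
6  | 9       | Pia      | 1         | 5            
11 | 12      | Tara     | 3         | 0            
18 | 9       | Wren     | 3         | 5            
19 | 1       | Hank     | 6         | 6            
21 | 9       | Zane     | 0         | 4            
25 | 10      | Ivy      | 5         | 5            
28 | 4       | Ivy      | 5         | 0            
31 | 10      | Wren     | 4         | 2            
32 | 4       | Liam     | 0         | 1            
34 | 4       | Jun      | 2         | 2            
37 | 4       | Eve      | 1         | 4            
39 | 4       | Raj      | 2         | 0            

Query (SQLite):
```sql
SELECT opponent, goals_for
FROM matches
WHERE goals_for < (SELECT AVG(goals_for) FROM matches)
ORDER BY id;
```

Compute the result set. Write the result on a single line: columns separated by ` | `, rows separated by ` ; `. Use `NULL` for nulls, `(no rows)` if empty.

Pia | 1 ; Zane | 0 ; Liam | 0 ; Jun | 2 ; Eve | 1 ; Raj | 2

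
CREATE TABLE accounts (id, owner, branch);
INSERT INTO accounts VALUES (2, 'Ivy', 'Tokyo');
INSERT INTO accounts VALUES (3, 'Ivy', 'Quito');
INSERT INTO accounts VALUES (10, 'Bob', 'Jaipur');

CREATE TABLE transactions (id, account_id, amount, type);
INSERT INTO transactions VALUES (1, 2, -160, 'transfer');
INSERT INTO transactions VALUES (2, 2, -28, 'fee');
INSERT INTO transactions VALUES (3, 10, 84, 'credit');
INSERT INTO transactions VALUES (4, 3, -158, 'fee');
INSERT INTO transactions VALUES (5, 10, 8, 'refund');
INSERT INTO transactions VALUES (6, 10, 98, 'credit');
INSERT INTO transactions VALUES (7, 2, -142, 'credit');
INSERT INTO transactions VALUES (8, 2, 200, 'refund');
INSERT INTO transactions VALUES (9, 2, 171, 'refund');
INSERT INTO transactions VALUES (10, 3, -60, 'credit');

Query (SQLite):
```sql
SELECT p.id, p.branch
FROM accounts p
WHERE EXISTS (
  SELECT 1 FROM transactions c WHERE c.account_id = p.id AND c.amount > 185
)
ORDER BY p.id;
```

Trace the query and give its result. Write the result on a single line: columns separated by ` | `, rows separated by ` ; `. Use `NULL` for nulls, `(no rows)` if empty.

For each accounts row, check whether any transactions with matching account_id has amount > 185.
Keep rows where that is true.

2 | Tokyo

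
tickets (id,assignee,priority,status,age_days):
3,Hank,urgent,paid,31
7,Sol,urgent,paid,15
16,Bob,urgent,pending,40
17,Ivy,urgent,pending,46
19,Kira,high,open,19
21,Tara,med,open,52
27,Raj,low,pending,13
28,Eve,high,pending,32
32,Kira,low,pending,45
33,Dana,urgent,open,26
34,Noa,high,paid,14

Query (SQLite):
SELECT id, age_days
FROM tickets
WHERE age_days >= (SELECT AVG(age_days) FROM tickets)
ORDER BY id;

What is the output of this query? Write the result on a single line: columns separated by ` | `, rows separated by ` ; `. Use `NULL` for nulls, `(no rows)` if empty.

3 | 31 ; 16 | 40 ; 17 | 46 ; 21 | 52 ; 28 | 32 ; 32 | 45

Scalar subquery: AVG(age_days) over all tickets rows = 30.272727 (≈; comparison uses full precision).
Keep rows where age_days >= that value.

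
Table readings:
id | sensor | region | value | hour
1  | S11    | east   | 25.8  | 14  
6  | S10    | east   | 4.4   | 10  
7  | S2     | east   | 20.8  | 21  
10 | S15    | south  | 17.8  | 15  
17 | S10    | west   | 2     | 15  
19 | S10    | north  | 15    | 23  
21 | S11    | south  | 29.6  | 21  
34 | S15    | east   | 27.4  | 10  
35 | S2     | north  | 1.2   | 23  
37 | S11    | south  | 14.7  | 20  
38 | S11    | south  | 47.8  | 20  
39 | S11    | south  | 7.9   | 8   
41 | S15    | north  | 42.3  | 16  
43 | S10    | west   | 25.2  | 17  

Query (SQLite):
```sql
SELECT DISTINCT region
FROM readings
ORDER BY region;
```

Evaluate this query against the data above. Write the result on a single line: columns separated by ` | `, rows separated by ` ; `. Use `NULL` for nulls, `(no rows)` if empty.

east ; north ; south ; west

Collect distinct region values from readings.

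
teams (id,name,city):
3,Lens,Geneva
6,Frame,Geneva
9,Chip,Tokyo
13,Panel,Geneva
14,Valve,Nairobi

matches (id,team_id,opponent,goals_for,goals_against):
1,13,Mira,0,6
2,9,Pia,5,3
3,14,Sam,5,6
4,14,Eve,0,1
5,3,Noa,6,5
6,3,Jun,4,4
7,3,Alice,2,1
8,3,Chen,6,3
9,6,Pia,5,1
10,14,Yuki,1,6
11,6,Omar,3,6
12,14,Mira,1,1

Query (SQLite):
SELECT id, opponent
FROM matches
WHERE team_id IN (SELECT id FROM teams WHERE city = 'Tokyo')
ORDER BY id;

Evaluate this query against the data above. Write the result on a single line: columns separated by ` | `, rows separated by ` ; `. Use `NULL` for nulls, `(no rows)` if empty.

Inner query: teams.id where city = 'Tokyo'.
Outer: keep matches rows whose team_id is in that set.
Inner query → {9}

2 | Pia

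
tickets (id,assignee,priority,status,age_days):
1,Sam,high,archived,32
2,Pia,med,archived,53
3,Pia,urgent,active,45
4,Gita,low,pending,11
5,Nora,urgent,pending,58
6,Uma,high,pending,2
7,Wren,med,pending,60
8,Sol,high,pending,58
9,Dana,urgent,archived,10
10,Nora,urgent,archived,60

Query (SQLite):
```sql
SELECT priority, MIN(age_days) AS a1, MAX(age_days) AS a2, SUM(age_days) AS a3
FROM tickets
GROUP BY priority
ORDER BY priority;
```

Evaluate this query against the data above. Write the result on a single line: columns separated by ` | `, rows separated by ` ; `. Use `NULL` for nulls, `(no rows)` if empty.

high | 2 | 58 | 92 ; low | 11 | 11 | 11 ; med | 53 | 60 | 113 ; urgent | 10 | 60 | 173

Group tickets by priority.
Per group compute: MIN(age_days), MAX(age_days), SUM(age_days).
  high: ids {1, 6, 8} → MIN(age_days)=2, MAX(age_days)=58, SUM(age_days)=92
  low: ids {4} → MIN(age_days)=11, MAX(age_days)=11, SUM(age_days)=11
  med: ids {2, 7} → MIN(age_days)=53, MAX(age_days)=60, SUM(age_days)=113
  urgent: ids {3, 5, 9, 10} → MIN(age_days)=10, MAX(age_days)=60, SUM(age_days)=173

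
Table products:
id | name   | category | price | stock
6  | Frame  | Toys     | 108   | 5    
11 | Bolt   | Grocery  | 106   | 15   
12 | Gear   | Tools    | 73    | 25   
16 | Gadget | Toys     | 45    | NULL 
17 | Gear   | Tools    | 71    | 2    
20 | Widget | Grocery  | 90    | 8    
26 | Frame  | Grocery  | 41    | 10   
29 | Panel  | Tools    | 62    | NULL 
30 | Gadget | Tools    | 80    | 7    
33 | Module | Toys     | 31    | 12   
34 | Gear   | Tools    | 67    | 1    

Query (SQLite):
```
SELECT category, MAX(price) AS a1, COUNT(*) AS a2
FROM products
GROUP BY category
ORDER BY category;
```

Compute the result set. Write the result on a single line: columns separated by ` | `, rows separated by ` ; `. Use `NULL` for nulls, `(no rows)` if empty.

Grocery | 106 | 3 ; Tools | 80 | 5 ; Toys | 108 | 3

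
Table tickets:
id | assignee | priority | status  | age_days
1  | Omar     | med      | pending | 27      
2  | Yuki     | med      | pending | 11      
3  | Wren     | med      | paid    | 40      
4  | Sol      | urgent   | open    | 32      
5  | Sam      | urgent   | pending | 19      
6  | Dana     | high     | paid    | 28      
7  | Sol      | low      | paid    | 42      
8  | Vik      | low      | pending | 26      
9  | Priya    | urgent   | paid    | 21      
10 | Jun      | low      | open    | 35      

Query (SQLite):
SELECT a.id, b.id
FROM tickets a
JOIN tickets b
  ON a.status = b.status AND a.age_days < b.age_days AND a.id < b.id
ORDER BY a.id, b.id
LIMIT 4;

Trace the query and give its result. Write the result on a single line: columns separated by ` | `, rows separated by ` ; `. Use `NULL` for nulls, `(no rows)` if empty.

2 | 5 ; 2 | 8 ; 3 | 7 ; 4 | 10

Pairs (a,b) with same status, a.age_days < b.age_days, a.id < b.id.
status groups: open:{4,10} paid:{3,6,7,9} pending:{1,2,5,8}
Ordered by (a.id, b.id); first 4.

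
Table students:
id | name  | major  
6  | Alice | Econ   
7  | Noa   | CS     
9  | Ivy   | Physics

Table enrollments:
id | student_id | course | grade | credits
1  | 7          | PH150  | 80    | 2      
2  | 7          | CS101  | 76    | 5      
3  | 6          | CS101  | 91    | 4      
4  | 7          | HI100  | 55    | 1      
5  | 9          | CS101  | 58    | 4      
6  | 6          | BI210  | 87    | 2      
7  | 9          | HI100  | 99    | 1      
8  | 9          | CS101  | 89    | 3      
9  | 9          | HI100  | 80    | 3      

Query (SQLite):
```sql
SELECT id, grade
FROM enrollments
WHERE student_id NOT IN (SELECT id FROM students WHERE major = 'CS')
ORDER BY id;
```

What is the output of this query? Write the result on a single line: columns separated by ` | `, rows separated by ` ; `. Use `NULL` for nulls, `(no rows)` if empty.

Inner query: students.id where major = 'CS'.
Outer: keep enrollments rows whose student_id is not in that set.
Inner query → {7}

3 | 91 ; 5 | 58 ; 6 | 87 ; 7 | 99 ; 8 | 89 ; 9 | 80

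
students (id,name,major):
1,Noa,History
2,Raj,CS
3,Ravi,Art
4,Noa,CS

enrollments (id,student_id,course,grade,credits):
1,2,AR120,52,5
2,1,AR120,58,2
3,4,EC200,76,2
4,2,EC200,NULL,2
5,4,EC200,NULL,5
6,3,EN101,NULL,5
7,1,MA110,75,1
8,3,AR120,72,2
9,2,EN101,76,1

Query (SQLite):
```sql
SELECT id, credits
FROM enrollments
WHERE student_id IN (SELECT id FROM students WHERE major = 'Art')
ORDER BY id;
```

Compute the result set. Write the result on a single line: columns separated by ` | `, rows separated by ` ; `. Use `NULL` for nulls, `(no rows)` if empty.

6 | 5 ; 8 | 2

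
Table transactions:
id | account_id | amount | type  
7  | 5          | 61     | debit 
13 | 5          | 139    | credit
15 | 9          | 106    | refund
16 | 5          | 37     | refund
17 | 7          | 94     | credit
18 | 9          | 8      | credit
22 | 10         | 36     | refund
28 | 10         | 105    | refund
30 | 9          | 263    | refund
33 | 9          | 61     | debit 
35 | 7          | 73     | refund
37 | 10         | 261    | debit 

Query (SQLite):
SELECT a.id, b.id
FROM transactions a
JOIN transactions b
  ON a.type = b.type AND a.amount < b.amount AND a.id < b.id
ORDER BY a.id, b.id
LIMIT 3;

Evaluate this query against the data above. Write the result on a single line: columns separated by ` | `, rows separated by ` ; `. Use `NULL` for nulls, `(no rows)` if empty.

7 | 37 ; 15 | 30 ; 16 | 28

Pairs (a,b) with same type, a.amount < b.amount, a.id < b.id.
type groups: credit:{13,17,18} debit:{7,33,37} refund:{15,16,22,28,30,35}
Ordered by (a.id, b.id); first 3.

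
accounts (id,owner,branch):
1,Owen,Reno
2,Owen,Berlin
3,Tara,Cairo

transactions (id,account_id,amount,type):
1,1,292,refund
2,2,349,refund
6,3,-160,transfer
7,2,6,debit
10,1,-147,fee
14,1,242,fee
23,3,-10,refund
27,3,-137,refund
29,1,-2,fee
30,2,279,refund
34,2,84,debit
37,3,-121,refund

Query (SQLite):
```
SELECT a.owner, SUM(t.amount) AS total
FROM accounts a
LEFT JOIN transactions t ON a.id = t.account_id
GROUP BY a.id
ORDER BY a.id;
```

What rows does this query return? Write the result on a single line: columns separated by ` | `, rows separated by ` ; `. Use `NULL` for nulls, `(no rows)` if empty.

LEFT JOIN keeps every accounts row; unmatched ones get NULL for transactions columns.
Group by accounts.id and compute SUM(t.amount). SUM over an all-NULL group is NULL.
  1: ids {1, 10, 14, 29} → SUM(t.amount)=385
  2: ids {2, 7, 30, 34} → SUM(t.amount)=718
  3: ids {6, 23, 27, 37} → SUM(t.amount)=-428

Owen | 385 ; Owen | 718 ; Tara | -428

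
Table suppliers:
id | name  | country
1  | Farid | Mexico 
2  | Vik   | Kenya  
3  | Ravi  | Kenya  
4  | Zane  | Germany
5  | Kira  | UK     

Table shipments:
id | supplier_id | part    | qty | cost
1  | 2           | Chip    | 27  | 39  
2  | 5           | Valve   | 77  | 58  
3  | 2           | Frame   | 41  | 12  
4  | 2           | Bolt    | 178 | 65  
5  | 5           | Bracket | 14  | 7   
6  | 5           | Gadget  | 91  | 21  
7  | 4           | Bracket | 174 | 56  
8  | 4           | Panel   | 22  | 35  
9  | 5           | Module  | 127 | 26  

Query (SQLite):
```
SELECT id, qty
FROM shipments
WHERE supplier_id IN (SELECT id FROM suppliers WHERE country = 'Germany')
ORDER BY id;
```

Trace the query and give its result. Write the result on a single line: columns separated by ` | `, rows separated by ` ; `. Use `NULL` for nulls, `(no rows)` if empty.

7 | 174 ; 8 | 22

Inner query: suppliers.id where country = 'Germany'.
Outer: keep shipments rows whose supplier_id is in that set.
Inner query → {4}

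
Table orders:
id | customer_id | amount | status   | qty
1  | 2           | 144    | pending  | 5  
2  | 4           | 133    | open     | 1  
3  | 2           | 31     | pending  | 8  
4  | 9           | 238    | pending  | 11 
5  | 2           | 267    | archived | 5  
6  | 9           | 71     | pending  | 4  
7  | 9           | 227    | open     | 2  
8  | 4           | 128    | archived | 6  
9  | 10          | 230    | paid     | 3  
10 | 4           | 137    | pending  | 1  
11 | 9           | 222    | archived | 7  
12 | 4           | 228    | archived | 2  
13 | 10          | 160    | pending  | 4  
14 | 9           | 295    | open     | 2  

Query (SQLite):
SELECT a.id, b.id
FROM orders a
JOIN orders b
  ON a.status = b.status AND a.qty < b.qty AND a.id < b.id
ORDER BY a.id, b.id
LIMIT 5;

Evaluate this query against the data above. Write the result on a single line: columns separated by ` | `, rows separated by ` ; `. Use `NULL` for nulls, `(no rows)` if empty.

1 | 3 ; 1 | 4 ; 2 | 7 ; 2 | 14 ; 3 | 4

Pairs (a,b) with same status, a.qty < b.qty, a.id < b.id.
status groups: archived:{5,8,11,12} open:{2,7,14} paid:{9} pending:{1,3,4,6,10,13}
Ordered by (a.id, b.id); first 5.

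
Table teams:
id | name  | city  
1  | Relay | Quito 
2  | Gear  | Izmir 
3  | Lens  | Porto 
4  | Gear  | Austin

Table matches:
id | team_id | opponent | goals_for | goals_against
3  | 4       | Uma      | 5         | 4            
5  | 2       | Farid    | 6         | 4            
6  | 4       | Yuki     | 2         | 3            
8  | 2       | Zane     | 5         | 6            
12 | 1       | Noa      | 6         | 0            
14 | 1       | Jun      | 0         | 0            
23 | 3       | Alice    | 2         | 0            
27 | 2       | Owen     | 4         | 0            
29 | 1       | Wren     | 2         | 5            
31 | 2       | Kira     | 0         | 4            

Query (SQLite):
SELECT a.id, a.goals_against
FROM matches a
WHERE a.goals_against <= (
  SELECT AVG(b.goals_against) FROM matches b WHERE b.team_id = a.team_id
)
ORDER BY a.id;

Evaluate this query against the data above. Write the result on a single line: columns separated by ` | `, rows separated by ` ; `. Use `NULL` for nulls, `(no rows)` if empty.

6 | 3 ; 12 | 0 ; 14 | 0 ; 23 | 0 ; 27 | 0

For each matches row a, compute AVG(goals_against) over rows sharing a.team_id.
Keep row a if a.goals_against <= that per-group AVG.
  team_id=1: AVG(goals_against) = 1.666667
  team_id=2: AVG(goals_against) = 3.5
  team_id=3: AVG(goals_against) = 0.0
  team_id=4: AVG(goals_against) = 3.5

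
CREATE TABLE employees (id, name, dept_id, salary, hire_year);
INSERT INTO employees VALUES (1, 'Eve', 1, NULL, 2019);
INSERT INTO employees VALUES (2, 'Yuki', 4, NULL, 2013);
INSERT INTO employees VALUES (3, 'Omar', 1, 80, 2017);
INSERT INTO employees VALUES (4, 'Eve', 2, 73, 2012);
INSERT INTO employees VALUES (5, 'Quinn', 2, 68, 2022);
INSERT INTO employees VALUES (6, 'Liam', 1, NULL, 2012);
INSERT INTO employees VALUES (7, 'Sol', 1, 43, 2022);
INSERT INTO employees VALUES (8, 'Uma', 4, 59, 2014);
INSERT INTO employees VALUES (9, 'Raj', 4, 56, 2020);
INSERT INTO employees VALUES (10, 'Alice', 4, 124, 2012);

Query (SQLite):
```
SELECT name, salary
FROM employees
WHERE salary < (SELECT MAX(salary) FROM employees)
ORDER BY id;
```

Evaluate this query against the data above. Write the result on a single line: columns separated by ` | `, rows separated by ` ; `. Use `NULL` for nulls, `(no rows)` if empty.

Omar | 80 ; Eve | 73 ; Quinn | 68 ; Sol | 43 ; Uma | 59 ; Raj | 56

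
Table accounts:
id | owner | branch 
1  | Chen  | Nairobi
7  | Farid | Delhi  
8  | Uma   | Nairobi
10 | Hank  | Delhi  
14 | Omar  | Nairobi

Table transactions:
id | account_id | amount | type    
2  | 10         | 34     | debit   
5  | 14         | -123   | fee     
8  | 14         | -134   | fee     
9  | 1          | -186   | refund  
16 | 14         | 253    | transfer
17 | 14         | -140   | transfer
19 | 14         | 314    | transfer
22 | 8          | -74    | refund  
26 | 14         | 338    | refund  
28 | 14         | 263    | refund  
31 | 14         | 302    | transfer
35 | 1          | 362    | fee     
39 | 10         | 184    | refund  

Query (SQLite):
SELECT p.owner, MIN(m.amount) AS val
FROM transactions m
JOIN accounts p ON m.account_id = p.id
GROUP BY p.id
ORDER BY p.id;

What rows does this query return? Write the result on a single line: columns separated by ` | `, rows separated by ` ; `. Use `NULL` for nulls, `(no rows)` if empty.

Join each transactions row to its accounts via account_id.
Group joined rows by accounts.id; compute MIN(m.amount) per group.
  1: ids {9, 35} → MIN(m.amount)=-186
  8: ids {22} → MIN(m.amount)=-74
  10: ids {2, 39} → MIN(m.amount)=34
  14: ids {5, 8, 16, 17, 19, 26, 28, 31} → MIN(m.amount)=-140

Chen | -186 ; Uma | -74 ; Hank | 34 ; Omar | -140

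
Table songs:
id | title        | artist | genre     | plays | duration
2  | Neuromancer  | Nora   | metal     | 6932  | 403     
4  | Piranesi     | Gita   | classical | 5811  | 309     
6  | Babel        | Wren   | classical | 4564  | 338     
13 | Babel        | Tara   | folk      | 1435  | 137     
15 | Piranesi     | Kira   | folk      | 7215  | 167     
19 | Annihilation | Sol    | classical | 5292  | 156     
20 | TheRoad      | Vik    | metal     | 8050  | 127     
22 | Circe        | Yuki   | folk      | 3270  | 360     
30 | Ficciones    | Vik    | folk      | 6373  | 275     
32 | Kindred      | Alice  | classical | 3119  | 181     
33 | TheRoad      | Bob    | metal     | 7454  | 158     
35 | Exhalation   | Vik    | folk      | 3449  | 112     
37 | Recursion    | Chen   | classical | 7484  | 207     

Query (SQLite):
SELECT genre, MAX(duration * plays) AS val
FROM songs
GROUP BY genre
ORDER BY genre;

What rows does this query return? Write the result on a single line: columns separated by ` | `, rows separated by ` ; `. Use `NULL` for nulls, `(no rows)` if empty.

For each row compute duration * plays.
Group by genre; take MAX of the expression per group.
  classical: ids {4, 6, 19, 32, 37} → MAX(duration * plays)=1795599
  folk: ids {13, 15, 22, 30, 35} → MAX(duration * plays)=1752575
  metal: ids {2, 20, 33} → MAX(duration * plays)=2793596

classical | 1795599 ; folk | 1752575 ; metal | 2793596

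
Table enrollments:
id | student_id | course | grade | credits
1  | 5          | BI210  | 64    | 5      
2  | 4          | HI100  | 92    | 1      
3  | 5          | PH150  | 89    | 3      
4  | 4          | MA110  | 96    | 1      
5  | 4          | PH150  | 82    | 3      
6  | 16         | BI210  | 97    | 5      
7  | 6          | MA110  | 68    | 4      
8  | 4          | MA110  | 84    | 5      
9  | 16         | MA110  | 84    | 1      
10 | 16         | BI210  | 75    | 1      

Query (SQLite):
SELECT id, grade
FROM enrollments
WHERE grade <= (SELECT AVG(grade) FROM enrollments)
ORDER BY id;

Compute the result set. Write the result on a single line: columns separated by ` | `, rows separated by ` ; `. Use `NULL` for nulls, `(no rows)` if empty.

Scalar subquery: AVG(grade) over all enrollments rows = 83.1.
Keep rows where grade <= that value.

1 | 64 ; 5 | 82 ; 7 | 68 ; 10 | 75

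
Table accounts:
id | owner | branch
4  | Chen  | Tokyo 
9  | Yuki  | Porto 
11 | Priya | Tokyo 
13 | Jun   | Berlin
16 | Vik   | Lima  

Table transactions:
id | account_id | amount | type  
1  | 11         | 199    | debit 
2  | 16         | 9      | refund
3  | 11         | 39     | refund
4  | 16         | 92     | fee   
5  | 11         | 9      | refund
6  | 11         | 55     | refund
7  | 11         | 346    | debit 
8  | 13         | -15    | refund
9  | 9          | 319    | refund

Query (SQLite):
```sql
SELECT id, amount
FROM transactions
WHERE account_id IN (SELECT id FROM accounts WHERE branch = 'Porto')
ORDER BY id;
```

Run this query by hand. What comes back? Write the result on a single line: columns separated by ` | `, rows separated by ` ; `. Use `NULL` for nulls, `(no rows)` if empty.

Inner query: accounts.id where branch = 'Porto'.
Outer: keep transactions rows whose account_id is in that set.
Inner query → {9}

9 | 319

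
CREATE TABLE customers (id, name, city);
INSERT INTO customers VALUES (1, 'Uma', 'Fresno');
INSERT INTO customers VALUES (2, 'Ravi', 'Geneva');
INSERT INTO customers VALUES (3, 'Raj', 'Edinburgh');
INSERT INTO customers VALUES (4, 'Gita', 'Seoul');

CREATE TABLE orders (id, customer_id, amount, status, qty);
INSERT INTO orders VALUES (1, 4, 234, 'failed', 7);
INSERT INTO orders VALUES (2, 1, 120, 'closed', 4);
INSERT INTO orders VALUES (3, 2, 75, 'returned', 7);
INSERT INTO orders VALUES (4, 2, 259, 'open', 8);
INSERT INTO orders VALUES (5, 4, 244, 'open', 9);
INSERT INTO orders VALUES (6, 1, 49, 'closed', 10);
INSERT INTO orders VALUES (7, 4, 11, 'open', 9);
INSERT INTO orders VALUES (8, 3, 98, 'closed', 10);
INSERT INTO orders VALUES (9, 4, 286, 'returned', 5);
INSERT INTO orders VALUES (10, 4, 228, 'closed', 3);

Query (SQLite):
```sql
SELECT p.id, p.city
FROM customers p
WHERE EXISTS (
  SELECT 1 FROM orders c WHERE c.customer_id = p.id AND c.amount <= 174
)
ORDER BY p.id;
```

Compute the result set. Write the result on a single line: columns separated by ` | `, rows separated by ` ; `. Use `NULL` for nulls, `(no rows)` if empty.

1 | Fresno ; 2 | Geneva ; 3 | Edinburgh ; 4 | Seoul

For each customers row, check whether any orders with matching customer_id has amount <= 174.
Keep rows where that is true.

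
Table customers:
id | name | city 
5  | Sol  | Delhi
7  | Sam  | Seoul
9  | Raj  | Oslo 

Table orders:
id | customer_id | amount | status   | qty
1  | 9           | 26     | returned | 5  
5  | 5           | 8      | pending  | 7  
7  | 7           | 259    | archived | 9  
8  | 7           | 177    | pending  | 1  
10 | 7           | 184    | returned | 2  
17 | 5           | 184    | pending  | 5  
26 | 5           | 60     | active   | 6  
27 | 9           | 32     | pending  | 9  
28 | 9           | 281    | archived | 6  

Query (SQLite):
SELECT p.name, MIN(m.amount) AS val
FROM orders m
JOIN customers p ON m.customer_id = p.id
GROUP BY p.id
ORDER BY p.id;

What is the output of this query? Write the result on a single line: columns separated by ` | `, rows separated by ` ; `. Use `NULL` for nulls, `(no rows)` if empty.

Sol | 8 ; Sam | 177 ; Raj | 26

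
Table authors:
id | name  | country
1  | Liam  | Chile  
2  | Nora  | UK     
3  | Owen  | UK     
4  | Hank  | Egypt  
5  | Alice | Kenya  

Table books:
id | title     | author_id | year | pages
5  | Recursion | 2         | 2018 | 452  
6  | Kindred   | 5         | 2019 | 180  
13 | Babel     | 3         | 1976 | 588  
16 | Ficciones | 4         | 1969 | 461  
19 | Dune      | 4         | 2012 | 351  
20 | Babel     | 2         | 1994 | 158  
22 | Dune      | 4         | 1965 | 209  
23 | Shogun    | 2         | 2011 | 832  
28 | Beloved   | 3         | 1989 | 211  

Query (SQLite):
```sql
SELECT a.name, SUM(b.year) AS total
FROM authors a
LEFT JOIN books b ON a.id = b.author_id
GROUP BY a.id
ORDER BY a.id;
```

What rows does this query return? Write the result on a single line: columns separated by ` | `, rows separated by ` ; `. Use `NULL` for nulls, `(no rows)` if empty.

LEFT JOIN keeps every authors row; unmatched ones get NULL for books columns.
Group by authors.id and compute SUM(b.year). SUM over an all-NULL group is NULL.
  1: ids {—} → SUM(b.year)=NULL
  2: ids {5, 20, 23} → SUM(b.year)=6023
  3: ids {13, 28} → SUM(b.year)=3965
  4: ids {16, 19, 22} → SUM(b.year)=5946
  5: ids {6} → SUM(b.year)=2019

Liam | NULL ; Nora | 6023 ; Owen | 3965 ; Hank | 5946 ; Alice | 2019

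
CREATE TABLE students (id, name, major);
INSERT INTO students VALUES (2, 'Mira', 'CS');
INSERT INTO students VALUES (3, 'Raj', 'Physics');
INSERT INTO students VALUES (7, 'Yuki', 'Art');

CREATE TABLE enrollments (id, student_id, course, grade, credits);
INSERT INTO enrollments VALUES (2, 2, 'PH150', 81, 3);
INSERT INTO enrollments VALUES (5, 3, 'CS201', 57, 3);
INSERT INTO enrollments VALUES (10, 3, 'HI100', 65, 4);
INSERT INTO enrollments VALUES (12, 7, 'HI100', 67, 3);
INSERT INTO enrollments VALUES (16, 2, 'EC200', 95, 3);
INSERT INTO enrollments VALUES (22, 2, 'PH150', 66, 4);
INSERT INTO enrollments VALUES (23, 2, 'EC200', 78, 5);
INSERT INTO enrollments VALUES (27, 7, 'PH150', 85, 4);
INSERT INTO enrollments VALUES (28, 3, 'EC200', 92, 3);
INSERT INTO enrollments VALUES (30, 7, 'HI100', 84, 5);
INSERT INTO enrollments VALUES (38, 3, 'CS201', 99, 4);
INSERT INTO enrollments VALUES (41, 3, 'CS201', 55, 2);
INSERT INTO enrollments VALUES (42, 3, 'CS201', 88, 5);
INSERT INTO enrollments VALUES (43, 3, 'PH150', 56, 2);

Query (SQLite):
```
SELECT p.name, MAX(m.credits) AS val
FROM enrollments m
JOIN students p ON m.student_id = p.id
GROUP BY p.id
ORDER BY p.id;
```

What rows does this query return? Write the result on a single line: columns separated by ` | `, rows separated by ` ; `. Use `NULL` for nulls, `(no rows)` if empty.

Join each enrollments row to its students via student_id.
Group joined rows by students.id; compute MAX(m.credits) per group.
  2: ids {2, 16, 22, 23} → MAX(m.credits)=5
  3: ids {5, 10, 28, 38, 41, 42, 43} → MAX(m.credits)=5
  7: ids {12, 27, 30} → MAX(m.credits)=5

Mira | 5 ; Raj | 5 ; Yuki | 5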